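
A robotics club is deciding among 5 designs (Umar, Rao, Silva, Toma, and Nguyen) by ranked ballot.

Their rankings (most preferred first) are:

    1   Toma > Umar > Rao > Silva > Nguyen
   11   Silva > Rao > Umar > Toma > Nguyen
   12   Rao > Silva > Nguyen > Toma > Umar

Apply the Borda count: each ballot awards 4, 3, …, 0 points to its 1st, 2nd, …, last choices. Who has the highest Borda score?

Borda scores:
  Umar: 3 + 11·2 + 12·0 = 25
  Rao: 2 + 11·3 + 12·4 = 83
  Silva: 1 + 11·4 + 12·3 = 81
  Toma: 4 + 11·1 + 12·1 = 27
  Nguyen: 0 + 11·0 + 12·2 = 24
Rao has the highest total.

Rao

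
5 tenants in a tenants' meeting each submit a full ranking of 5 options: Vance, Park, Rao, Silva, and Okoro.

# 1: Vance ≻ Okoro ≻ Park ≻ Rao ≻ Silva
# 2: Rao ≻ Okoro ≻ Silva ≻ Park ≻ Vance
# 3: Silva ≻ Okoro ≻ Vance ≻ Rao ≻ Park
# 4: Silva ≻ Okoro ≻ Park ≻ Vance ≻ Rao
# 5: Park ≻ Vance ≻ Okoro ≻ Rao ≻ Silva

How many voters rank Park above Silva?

2

Ballots ranking Park above Silva: 2.
Ballots ranking Silva above Park: 3.
So 2 of 5 voters prefer Park to Silva.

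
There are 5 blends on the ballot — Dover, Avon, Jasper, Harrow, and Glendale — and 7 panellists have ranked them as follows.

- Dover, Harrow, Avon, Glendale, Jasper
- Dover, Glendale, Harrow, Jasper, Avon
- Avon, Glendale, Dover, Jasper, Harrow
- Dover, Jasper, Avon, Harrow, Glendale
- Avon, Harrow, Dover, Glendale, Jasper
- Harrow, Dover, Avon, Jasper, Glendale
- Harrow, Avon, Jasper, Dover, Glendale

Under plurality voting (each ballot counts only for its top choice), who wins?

Dover

First-place vote totals:
  Dover: 3
  Avon: 2
  Jasper: 0
  Harrow: 2
  Glendale: 0
Dover has the most first-place votes.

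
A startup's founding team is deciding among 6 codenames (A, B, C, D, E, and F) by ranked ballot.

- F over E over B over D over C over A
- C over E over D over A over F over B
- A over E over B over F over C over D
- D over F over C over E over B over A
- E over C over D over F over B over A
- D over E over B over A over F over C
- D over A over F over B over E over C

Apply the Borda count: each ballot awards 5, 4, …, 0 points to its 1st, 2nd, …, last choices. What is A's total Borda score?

13

Borda scores:
  A: 0 + 2 + 5 + 0 + 0 + 2 + 4 = 13
  B: 3 + 0 + 3 + 1 + 1 + 3 + 2 = 13
  C: 1 + 5 + 1 + 3 + 4 + 0 + 0 = 14
  D: 2 + 3 + 0 + 5 + 3 + 5 + 5 = 23
  E: 4 + 4 + 4 + 2 + 5 + 4 + 1 = 24
  F: 5 + 1 + 2 + 4 + 2 + 1 + 3 = 18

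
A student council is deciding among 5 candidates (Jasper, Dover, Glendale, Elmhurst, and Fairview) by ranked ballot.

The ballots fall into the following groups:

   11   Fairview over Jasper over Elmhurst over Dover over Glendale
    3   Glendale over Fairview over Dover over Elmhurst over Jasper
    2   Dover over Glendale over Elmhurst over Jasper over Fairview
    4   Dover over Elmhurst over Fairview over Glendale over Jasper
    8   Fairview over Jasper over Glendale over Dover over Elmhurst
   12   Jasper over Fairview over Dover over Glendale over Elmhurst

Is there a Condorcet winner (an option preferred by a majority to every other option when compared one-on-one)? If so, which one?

Fairview

Head-to-head results (40 voters total):
Jasper vs Dover: Jasper wins 31–9.
Jasper vs Glendale: Jasper wins 31–9.
Jasper vs Elmhurst: Jasper wins 31–9.
Jasper vs Fairview: Fairview wins 26–14.
Dover vs Glendale: Dover wins 29–11.
Dover vs Elmhurst: Dover wins 29–11.
Dover vs Fairview: Fairview wins 34–6.
Glendale vs Elmhurst: Glendale wins 25–15.
Glendale vs Fairview: Fairview wins 35–5.
Elmhurst vs Fairview: Fairview wins 34–6.
Fairview beats each rival — Jasper (26–14), Dover (34–6), Glendale (35–5), Elmhurst (34–6) — so Fairview is the Condorcet winner.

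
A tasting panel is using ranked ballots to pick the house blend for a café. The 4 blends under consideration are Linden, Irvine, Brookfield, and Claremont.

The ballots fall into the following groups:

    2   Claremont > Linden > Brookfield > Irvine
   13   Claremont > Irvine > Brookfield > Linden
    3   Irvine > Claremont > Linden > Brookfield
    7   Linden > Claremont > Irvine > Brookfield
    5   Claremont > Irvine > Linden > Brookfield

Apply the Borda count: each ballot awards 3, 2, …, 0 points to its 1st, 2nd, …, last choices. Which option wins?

Borda scores:
  Linden: 2·2 + 13·0 + 3·1 + 7·3 + 5·1 = 33
  Irvine: 2·0 + 13·2 + 3·3 + 7·1 + 5·2 = 52
  Brookfield: 2·1 + 13·1 + 3·0 + 7·0 + 5·0 = 15
  Claremont: 2·3 + 13·3 + 3·2 + 7·2 + 5·3 = 80
Claremont has the highest total.

Claremont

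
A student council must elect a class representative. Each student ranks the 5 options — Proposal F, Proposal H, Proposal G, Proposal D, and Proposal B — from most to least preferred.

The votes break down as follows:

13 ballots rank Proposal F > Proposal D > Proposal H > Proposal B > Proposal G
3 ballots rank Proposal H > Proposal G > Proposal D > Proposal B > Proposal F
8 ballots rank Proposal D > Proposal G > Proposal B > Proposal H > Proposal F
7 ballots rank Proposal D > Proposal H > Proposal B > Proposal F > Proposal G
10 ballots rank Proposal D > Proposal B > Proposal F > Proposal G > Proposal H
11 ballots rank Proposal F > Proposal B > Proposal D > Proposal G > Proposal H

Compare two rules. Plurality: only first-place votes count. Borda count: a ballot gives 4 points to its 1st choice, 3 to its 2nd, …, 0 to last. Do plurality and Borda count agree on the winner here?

Yes

Plurality first-place counts: Proposal F 24, Proposal H 3, Proposal G 0, Proposal D 25, Proposal B 0 → Proposal D.
Borda totals: Proposal F 123, Proposal H 67, Proposal G 54, Proposal D 167, Proposal B 109 → Proposal D.
The two rules agree on Proposal D.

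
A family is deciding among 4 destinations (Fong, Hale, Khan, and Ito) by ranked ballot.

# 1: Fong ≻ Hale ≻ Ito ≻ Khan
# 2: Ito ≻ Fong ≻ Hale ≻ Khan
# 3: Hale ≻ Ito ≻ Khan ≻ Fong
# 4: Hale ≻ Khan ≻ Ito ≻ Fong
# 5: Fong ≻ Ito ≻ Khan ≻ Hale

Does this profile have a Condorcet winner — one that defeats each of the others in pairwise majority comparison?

No

Head-to-head results (5 voters total):
Fong vs Hale: Fong wins 3–2.
Fong vs Khan: Fong wins 3–2.
Fong vs Ito: Ito wins 3–2.
Hale vs Khan: Hale wins 4–1.
Hale vs Ito: Hale wins 3–2.
Khan vs Ito: Ito wins 4–1.
No candidate beats all others: Fong beats Hale beats Ito beats Fong, a majority cycle.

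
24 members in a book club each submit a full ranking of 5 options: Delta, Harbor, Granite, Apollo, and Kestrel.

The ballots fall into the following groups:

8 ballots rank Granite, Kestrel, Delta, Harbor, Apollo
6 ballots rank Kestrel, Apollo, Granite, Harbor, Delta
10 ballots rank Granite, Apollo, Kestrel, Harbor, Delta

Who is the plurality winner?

Granite

First-place vote totals:
  Delta: 0
  Harbor: 0
  Granite: 18
  Apollo: 0
  Kestrel: 6
Granite has the most first-place votes.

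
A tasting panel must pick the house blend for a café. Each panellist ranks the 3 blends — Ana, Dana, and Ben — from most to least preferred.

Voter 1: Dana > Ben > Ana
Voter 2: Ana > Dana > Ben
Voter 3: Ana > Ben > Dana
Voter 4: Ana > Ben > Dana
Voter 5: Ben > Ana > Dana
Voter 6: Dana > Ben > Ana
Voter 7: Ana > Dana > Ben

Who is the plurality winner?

Ana

First-place vote totals:
  Ana: 4
  Dana: 2
  Ben: 1
Ana has the most first-place votes.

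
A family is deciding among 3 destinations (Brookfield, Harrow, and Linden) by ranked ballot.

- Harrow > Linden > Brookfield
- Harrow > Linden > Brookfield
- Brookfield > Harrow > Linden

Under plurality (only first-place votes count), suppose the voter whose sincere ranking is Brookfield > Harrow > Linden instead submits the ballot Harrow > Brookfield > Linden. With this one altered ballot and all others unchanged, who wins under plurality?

First-place totals with the altered ballot: Brookfield 0, Harrow 3, Linden 0.
The winner is unchanged: still Harrow.

Harrow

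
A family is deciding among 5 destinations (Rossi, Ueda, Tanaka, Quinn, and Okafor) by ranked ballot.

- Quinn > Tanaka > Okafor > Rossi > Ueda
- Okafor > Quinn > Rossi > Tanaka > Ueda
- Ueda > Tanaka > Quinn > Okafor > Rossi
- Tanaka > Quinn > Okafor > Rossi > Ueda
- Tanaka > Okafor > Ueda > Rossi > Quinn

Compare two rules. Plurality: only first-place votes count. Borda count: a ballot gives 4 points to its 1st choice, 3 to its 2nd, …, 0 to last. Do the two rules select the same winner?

Plurality first-place counts: Rossi 0, Ueda 1, Tanaka 2, Quinn 1, Okafor 1 → Tanaka.
Borda totals: Rossi 5, Ueda 6, Tanaka 15, Quinn 12, Okafor 12 → Tanaka.
The two rules agree on Tanaka.

Yes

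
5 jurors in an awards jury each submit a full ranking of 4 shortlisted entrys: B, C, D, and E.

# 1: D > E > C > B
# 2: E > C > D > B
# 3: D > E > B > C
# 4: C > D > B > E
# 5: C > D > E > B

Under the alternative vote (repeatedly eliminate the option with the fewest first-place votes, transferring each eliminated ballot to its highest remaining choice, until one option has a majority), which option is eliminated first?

Round 1: C 2, D 2, E 1, B 0. B has the fewest and is eliminated.
Round 2: C 2, D 2, E 1. E has the fewest and is eliminated.
Round 3: C 3, D 2. C has a majority.

B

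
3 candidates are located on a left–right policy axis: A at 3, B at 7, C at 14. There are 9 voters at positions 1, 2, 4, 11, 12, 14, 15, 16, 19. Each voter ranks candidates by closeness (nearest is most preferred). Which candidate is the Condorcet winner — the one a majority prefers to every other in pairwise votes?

With single-peaked preferences on a line, the Condorcet winner is the candidate closest to the median voter.
The median voter (position 12) is closest to C at 14.
Check: C vs B — voters closer to C: 6 of 9.

C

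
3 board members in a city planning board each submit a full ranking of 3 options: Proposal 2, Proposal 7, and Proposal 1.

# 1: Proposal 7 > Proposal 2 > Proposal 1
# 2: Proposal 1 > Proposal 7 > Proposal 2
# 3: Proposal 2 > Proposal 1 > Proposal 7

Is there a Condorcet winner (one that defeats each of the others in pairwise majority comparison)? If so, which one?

Head-to-head results (3 voters total):
Proposal 2 vs Proposal 7: Proposal 7 wins 2–1.
Proposal 2 vs Proposal 1: Proposal 2 wins 2–1.
Proposal 7 vs Proposal 1: Proposal 1 wins 2–1.
No candidate beats all others: Proposal 2 beats Proposal 1 beats Proposal 7 beats Proposal 2, a majority cycle.

No Condorcet winner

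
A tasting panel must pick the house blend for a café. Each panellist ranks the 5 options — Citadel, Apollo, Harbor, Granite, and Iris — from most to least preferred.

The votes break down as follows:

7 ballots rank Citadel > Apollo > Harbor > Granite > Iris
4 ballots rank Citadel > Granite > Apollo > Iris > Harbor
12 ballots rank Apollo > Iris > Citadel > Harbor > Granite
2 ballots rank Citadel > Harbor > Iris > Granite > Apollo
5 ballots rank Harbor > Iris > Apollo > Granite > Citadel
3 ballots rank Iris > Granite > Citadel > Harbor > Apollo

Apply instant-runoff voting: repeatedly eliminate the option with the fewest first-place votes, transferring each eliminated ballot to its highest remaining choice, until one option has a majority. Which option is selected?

Apollo

Round 1: Citadel 13, Apollo 12, Harbor 5, Iris 3, Granite 0. Granite has the fewest and is eliminated.
Round 2: Citadel 13, Apollo 12, Harbor 5, Iris 3. Iris has the fewest and is eliminated.
Round 3: Citadel 16, Apollo 12, Harbor 5. Harbor has the fewest and is eliminated.
Round 4: Apollo 17, Citadel 16. Apollo has a majority.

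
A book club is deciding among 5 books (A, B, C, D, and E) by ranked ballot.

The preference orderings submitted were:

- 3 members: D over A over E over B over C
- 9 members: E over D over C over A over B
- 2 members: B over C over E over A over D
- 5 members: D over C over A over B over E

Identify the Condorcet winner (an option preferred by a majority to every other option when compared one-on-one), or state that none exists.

Head-to-head results (19 voters total):
A vs B: A wins 17–2.
A vs C: C wins 16–3.
A vs D: D wins 17–2.
A vs E: E wins 11–8.
B vs C: C wins 14–5.
B vs D: D wins 17–2.
B vs E: E wins 12–7.
C vs D: D wins 17–2.
C vs E: E wins 12–7.
D vs E: E wins 11–8.
E beats each rival — A (11–8), B (12–7), C (12–7), D (11–8) — so E is the Condorcet winner.

E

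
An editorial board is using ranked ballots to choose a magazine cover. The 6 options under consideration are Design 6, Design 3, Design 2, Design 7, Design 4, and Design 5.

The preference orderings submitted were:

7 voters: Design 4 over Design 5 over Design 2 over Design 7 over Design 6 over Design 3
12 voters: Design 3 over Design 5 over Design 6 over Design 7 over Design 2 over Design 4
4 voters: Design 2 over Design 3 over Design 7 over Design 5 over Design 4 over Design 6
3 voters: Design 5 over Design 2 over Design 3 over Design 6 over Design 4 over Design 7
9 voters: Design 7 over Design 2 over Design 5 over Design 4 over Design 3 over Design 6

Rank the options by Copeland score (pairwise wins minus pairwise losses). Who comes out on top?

Design 5

Pairwise results:
  Design 6 vs Design 3: Design 3 wins 28–7.
  Design 6 vs Design 2: Design 2 wins 23–12.
  Design 6 vs Design 7: Design 7 wins 20–15.
  Design 6 vs Design 4: Design 4 wins 20–15.
  Design 6 vs Design 5: Design 5 wins 35–0.
  Design 3 vs Design 2: Design 2 wins 23–12.
  Design 3 vs Design 7: Design 3 wins 19–16.
  Design 3 vs Design 4: Design 3 wins 19–16.
  Design 3 vs Design 5: Design 5 wins 19–16.
  Design 2 vs Design 7: Design 7 wins 21–14.
  Design 2 vs Design 4: Design 2 wins 28–7.
  Design 2 vs Design 5: Design 5 wins 22–13.
  Design 7 vs Design 4: Design 7 wins 25–10.
  Design 7 vs Design 5: Design 5 wins 22–13.
  Design 4 vs Design 5: Design 5 wins 28–7.
Copeland scores (wins − losses):
  Design 6: 0 − 5 = -5
  Design 3: 3 − 2 = 1
  Design 2: 3 − 2 = 1
  Design 7: 3 − 2 = 1
  Design 4: 1 − 4 = -3
  Design 5: 5 − 0 = 5
Design 5 has the best Copeland score.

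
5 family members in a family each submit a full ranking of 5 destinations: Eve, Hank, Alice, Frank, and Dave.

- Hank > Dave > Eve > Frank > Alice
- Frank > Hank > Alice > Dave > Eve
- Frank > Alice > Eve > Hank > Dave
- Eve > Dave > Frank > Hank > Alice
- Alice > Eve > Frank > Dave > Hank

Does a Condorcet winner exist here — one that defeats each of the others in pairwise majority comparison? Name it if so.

No Condorcet winner

Head-to-head results (5 voters total):
Eve vs Hank: Eve wins 3–2.
Eve vs Alice: Alice wins 3–2.
Eve vs Frank: Eve wins 3–2.
Eve vs Dave: Eve wins 3–2.
Hank vs Alice: Hank wins 3–2.
Hank vs Frank: Frank wins 4–1.
Hank vs Dave: Hank wins 3–2.
Alice vs Frank: Frank wins 4–1.
Alice vs Dave: Alice wins 3–2.
Frank vs Dave: Frank wins 3–2.
No candidate beats all others: Eve beats Hank beats Alice beats Eve, a majority cycle.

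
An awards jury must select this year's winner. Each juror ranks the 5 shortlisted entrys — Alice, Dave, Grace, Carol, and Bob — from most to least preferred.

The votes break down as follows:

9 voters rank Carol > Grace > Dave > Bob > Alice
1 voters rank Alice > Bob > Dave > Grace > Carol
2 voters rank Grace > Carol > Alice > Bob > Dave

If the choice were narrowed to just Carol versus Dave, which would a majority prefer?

Carol

Ballots ranking Carol above Dave: 9+2 = 11.
Ballots ranking Dave above Carol: 1.
Carol wins the head-to-head, 11–1.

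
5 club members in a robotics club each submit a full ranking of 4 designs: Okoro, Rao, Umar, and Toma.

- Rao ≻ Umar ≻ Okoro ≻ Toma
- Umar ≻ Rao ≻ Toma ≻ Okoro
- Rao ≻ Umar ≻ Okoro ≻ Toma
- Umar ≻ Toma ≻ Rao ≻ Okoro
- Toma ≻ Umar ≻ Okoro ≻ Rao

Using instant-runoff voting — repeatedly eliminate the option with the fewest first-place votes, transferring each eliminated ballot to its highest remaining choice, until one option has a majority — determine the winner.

Umar

Round 1: Rao 2, Umar 2, Toma 1, Okoro 0. Okoro has the fewest and is eliminated.
Round 2: Rao 2, Umar 2, Toma 1. Toma has the fewest and is eliminated.
Round 3: Umar 3, Rao 2. Umar has a majority.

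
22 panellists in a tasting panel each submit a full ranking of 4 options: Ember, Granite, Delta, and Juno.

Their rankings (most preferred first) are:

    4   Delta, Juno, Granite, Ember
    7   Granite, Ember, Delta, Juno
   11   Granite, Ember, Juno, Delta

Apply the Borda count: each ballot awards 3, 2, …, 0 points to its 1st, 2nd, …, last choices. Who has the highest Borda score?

Borda scores:
  Ember: 4·0 + 7·2 + 11·2 = 36
  Granite: 4·1 + 7·3 + 11·3 = 58
  Delta: 4·3 + 7·1 + 11·0 = 19
  Juno: 4·2 + 7·0 + 11·1 = 19
Granite has the highest total.

Granite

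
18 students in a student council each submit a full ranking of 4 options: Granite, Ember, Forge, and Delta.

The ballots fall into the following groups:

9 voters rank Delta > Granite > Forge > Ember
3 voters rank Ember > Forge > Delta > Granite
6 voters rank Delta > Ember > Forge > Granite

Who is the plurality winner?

First-place vote totals:
  Granite: 0
  Ember: 3
  Forge: 0
  Delta: 15
Delta has the most first-place votes.

Delta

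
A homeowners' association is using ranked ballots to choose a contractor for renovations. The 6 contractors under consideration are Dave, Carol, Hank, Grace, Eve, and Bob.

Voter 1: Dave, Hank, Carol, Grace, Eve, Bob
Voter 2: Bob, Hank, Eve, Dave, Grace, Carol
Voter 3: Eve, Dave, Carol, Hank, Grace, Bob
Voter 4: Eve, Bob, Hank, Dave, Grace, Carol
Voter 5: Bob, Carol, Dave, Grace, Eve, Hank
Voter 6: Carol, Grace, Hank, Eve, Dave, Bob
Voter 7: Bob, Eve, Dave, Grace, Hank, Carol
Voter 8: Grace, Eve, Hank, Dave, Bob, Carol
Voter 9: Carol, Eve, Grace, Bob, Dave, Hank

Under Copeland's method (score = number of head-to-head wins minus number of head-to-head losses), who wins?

Eve

Pairwise results:
  Dave vs Carol: Dave wins 6–3.
  Dave vs Hank: Dave wins 5–4.
  Dave vs Grace: Dave wins 6–3.
  Dave vs Eve: Eve wins 7–2.
  Dave vs Bob: Bob wins 5–4.
  Carol vs Hank: Hank wins 5–4.
  Carol vs Grace: Carol wins 5–4.
  Carol vs Eve: Eve wins 5–4.
  Carol vs Bob: Bob wins 5–4.
  Hank vs Grace: Grace wins 5–4.
  Hank vs Eve: Eve wins 6–3.
  Hank vs Bob: Bob wins 5–4.
  Grace vs Eve: Eve wins 5–4.
  Grace vs Bob: Grace wins 5–4.
  Eve vs Bob: Eve wins 6–3.
Copeland scores (wins − losses):
  Dave: 3 − 2 = 1
  Carol: 1 − 4 = -3
  Hank: 1 − 4 = -3
  Grace: 2 − 3 = -1
  Eve: 5 − 0 = 5
  Bob: 3 − 2 = 1
Eve has the best Copeland score.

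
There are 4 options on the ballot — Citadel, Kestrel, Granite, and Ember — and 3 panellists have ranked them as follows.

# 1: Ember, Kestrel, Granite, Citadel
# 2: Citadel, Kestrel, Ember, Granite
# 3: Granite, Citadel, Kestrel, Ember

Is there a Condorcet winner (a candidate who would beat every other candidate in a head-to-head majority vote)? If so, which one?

There is no Condorcet winner

Head-to-head results (3 voters total):
Citadel vs Kestrel: Citadel wins 2–1.
Citadel vs Granite: Granite wins 2–1.
Citadel vs Ember: Citadel wins 2–1.
Kestrel vs Granite: Kestrel wins 2–1.
Kestrel vs Ember: Kestrel wins 2–1.
Granite vs Ember: Ember wins 2–1.
No candidate beats all others: Citadel beats Kestrel beats Granite beats Citadel, a majority cycle.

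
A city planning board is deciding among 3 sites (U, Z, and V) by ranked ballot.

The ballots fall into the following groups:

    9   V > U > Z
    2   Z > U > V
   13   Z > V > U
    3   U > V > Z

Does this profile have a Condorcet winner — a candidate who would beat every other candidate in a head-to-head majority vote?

Head-to-head results (27 voters total):
U vs Z: Z wins 15–12.
U vs V: V wins 22–5.
Z vs V: Z wins 15–12.
Z beats each rival — U (15–12), V (15–12) — so Z is the Condorcet winner.

Yes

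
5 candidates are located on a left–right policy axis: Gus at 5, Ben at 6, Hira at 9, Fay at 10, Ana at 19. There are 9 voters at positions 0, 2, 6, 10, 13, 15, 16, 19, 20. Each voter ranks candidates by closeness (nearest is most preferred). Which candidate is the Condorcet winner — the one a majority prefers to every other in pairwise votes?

With single-peaked preferences on a line, the Condorcet winner is the candidate closest to the median voter.
The median voter (position 13) is closest to Fay at 10.
Check: Fay vs Gus — voters closer to Fay: 6 of 9.

Fay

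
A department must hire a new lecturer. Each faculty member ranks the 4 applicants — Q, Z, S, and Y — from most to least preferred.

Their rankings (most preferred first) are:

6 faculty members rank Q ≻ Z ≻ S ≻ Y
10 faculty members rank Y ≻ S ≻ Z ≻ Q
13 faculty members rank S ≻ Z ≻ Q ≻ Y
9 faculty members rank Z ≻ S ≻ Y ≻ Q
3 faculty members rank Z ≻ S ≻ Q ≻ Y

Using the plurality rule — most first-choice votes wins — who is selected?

First-place vote totals:
  Q: 6
  Z: 12
  S: 13
  Y: 10
S has the most first-place votes.

S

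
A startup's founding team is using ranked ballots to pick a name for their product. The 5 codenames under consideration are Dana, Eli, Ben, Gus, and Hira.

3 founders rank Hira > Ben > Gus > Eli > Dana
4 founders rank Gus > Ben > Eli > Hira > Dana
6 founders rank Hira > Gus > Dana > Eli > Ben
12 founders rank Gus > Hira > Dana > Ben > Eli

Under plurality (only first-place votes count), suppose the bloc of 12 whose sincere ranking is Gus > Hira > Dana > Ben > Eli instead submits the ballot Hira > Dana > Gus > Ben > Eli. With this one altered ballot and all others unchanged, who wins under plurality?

Hira

First-place totals with the altered ballot: Dana 0, Eli 0, Ben 0, Gus 4, Hira 21.
The switch changes the winner from Gus to Hira.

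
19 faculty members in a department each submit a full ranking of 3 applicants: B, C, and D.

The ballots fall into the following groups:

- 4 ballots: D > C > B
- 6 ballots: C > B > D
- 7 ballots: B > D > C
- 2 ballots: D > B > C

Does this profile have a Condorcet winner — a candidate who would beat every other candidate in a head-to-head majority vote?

No

Head-to-head results (19 voters total):
B vs C: C wins 10–9.
B vs D: B wins 13–6.
C vs D: D wins 13–6.
No candidate beats all others: B beats D beats C beats B, a majority cycle.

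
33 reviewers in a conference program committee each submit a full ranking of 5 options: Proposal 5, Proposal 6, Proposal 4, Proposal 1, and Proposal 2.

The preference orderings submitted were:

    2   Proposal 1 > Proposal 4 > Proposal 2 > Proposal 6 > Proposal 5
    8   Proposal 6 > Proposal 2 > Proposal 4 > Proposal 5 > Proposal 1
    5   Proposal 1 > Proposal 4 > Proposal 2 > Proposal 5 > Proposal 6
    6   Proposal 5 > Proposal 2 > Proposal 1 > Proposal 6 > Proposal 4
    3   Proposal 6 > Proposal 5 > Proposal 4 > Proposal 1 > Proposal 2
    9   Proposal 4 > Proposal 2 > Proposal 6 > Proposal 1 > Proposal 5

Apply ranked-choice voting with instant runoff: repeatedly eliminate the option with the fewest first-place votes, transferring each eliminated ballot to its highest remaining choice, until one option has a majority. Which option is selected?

Proposal 6

Round 1: Proposal 6 11, Proposal 4 9, Proposal 1 7, Proposal 5 6, Proposal 2 0. Proposal 2 has the fewest and is eliminated.
Round 2: Proposal 6 11, Proposal 4 9, Proposal 1 7, Proposal 5 6. Proposal 5 has the fewest and is eliminated.
Round 3: Proposal 1 13, Proposal 6 11, Proposal 4 9. Proposal 4 has the fewest and is eliminated.
Round 4: Proposal 6 20, Proposal 1 13. Proposal 6 has a majority.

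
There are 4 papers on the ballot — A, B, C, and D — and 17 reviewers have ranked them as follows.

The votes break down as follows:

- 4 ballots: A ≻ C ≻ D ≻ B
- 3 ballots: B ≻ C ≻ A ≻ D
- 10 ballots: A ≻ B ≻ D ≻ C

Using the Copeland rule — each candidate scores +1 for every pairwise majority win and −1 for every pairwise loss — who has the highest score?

A

Pairwise results:
  A vs B: A wins 14–3.
  A vs C: A wins 14–3.
  A vs D: A wins 17–0.
  B vs C: B wins 13–4.
  B vs D: B wins 13–4.
  C vs D: D wins 10–7.
Copeland scores (wins − losses):
  A: 3 − 0 = 3
  B: 2 − 1 = 1
  C: 0 − 3 = -3
  D: 1 − 2 = -1
A has the best Copeland score.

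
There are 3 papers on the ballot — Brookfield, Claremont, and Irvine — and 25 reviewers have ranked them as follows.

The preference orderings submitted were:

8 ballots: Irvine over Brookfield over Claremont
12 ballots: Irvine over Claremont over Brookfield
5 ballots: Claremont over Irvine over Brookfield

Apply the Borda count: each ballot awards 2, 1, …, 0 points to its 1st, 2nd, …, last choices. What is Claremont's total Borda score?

Borda scores:
  Brookfield: 8·1 + 12·0 + 5·0 = 8
  Claremont: 8·0 + 12·1 + 5·2 = 22
  Irvine: 8·2 + 12·2 + 5·1 = 45

22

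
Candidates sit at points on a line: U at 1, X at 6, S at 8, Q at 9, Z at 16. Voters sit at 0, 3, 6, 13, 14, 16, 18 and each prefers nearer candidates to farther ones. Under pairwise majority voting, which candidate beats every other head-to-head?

Z

With single-peaked preferences on a line, the Condorcet winner is the candidate closest to the median voter.
The median voter (position 13) is closest to Z at 16.
Check: Z vs U — voters closer to Z: 4 of 7.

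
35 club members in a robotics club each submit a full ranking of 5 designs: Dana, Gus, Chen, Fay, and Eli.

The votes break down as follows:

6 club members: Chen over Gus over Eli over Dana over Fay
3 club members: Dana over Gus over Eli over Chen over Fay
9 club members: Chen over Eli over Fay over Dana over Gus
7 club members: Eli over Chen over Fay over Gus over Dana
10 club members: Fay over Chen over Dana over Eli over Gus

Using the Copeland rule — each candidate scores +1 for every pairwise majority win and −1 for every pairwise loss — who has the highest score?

Chen

Pairwise results:
  Dana vs Gus: Dana wins 22–13.
  Dana vs Chen: Chen wins 32–3.
  Dana vs Fay: Fay wins 26–9.
  Dana vs Eli: Eli wins 22–13.
  Gus vs Chen: Chen wins 32–3.
  Gus vs Fay: Fay wins 26–9.
  Gus vs Eli: Eli wins 26–9.
  Chen vs Fay: Chen wins 25–10.
  Chen vs Eli: Chen wins 25–10.
  Fay vs Eli: Eli wins 25–10.
Copeland scores (wins − losses):
  Dana: 1 − 3 = -2
  Gus: 0 − 4 = -4
  Chen: 4 − 0 = 4
  Fay: 2 − 2 = 0
  Eli: 3 − 1 = 2
Chen has the best Copeland score.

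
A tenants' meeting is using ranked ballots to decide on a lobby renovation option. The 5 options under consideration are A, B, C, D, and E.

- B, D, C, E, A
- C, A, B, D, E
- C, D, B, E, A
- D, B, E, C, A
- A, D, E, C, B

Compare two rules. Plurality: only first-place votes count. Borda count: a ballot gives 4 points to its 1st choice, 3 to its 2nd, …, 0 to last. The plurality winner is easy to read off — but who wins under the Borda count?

Plurality first-place counts: A 1, B 1, C 2, D 1, E 0 → C.
Borda totals: A 7, B 11, C 12, D 14, E 6 → D.

D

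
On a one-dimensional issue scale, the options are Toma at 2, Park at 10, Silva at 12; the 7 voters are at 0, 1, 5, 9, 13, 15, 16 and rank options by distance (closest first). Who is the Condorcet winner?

With single-peaked preferences on a line, the Condorcet winner is the candidate closest to the median voter.
The median voter (position 9) is closest to Park at 10.
Check: Park vs Silva — voters closer to Park: 4 of 7.

Park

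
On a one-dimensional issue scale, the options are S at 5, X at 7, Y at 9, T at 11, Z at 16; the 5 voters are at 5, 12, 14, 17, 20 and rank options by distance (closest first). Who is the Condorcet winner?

Z

With single-peaked preferences on a line, the Condorcet winner is the candidate closest to the median voter.
The median voter (position 14) is closest to Z at 16.
Check: Z vs S — voters closer to Z: 4 of 5.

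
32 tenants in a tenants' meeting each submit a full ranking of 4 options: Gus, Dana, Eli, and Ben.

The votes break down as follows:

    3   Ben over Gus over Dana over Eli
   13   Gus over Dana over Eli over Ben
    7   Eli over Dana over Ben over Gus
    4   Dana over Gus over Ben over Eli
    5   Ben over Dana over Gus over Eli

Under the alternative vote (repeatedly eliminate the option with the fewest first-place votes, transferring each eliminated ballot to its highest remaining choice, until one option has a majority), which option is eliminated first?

Round 1: Gus 13, Ben 8, Eli 7, Dana 4. Dana has the fewest and is eliminated.
Round 2: Gus 17, Ben 8, Eli 7. Gus has a majority.

Dana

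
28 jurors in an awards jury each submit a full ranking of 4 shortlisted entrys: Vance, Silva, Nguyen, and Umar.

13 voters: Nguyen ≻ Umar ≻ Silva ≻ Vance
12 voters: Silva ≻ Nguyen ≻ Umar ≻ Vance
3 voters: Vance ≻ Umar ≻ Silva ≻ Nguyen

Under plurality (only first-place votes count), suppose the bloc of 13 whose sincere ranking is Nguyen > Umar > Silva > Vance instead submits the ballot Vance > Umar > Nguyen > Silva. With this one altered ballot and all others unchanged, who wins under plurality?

First-place totals with the altered ballot: Vance 16, Silva 12, Nguyen 0, Umar 0.
The switch changes the winner from Nguyen to Vance.

Vance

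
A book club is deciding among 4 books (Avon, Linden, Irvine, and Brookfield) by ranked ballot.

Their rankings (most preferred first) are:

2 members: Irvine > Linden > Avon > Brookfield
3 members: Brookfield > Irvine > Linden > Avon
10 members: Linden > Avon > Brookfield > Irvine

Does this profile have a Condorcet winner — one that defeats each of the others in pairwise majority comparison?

Yes

Head-to-head results (15 voters total):
Avon vs Linden: Linden wins 15–0.
Avon vs Irvine: Avon wins 10–5.
Avon vs Brookfield: Avon wins 12–3.
Linden vs Irvine: Linden wins 10–5.
Linden vs Brookfield: Linden wins 12–3.
Irvine vs Brookfield: Brookfield wins 13–2.
Linden beats each rival — Avon (15–0), Irvine (10–5), Brookfield (12–3) — so Linden is the Condorcet winner.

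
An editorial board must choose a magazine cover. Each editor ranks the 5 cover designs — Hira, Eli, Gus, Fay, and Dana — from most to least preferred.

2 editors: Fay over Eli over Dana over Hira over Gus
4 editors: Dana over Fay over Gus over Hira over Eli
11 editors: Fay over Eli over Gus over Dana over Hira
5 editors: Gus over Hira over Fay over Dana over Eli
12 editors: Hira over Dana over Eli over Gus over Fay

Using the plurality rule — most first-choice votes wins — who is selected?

Fay

First-place vote totals:
  Hira: 12
  Eli: 0
  Gus: 5
  Fay: 13
  Dana: 4
Fay has the most first-place votes.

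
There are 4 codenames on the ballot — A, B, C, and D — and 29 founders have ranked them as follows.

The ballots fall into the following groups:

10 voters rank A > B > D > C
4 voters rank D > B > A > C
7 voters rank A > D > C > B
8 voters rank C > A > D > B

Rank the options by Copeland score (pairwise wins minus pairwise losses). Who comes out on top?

A

Pairwise results:
  A vs B: A wins 25–4.
  A vs C: A wins 21–8.
  A vs D: A wins 25–4.
  B vs C: C wins 15–14.
  B vs D: D wins 19–10.
  C vs D: D wins 21–8.
Copeland scores (wins − losses):
  A: 3 − 0 = 3
  B: 0 − 3 = -3
  C: 1 − 2 = -1
  D: 2 − 1 = 1
A has the best Copeland score.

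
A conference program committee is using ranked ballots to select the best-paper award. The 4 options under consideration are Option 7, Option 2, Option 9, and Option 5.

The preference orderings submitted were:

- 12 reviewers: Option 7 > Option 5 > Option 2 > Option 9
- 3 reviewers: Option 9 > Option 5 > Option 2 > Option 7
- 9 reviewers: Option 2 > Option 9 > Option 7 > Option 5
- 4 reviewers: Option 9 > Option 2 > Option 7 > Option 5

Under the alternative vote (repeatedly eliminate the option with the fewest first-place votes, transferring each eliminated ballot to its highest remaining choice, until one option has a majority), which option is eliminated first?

Round 1: Option 7 12, Option 2 9, Option 9 7, Option 5 0. Option 5 has the fewest and is eliminated.
Round 2: Option 7 12, Option 2 9, Option 9 7. Option 9 has the fewest and is eliminated.
Round 3: Option 2 16, Option 7 12. Option 2 has a majority.

Option 5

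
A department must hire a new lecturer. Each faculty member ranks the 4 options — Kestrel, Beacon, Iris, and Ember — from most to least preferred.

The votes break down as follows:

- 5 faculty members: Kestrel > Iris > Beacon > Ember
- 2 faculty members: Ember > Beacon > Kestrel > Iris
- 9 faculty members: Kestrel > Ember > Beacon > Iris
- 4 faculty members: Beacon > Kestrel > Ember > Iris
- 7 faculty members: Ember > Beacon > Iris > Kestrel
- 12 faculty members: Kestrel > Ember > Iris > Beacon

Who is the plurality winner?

First-place vote totals:
  Kestrel: 26
  Beacon: 4
  Iris: 0
  Ember: 9
Kestrel has the most first-place votes.

Kestrel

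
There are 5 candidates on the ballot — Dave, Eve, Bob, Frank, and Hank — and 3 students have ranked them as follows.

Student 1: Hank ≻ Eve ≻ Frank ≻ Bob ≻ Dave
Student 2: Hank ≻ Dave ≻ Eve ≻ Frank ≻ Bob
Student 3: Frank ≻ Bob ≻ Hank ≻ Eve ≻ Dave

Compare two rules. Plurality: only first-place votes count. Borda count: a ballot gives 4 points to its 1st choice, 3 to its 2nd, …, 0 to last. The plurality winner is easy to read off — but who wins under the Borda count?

Plurality first-place counts: Dave 0, Eve 0, Bob 0, Frank 1, Hank 2 → Hank.
Borda totals: Dave 3, Eve 6, Bob 4, Frank 7, Hank 10 → Hank.

Hank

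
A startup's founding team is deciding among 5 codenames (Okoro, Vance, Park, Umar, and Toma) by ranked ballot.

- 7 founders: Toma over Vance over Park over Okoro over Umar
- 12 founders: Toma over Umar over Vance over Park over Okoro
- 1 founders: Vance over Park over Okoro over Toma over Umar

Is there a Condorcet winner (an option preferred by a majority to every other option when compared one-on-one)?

Yes

Head-to-head results (20 voters total):
Okoro vs Vance: Vance wins 20–0.
Okoro vs Park: Park wins 20–0.
Okoro vs Umar: Umar wins 12–8.
Okoro vs Toma: Toma wins 19–1.
Vance vs Park: Vance wins 20–0.
Vance vs Umar: Umar wins 12–8.
Vance vs Toma: Toma wins 19–1.
Park vs Umar: Umar wins 12–8.
Park vs Toma: Toma wins 19–1.
Umar vs Toma: Toma wins 20–0.
Toma beats each rival — Okoro (19–1), Vance (19–1), Park (19–1), Umar (20–0) — so Toma is the Condorcet winner.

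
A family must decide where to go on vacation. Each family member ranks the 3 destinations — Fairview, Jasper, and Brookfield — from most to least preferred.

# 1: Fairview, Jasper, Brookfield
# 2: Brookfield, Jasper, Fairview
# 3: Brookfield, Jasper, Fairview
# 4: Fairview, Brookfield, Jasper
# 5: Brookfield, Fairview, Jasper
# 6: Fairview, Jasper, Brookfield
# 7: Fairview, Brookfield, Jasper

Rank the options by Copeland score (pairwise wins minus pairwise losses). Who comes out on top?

Pairwise results:
  Fairview vs Jasper: Fairview wins 5–2.
  Fairview vs Brookfield: Fairview wins 4–3.
  Jasper vs Brookfield: Brookfield wins 5–2.
Copeland scores (wins − losses):
  Fairview: 2 − 0 = 2
  Jasper: 0 − 2 = -2
  Brookfield: 1 − 1 = 0
Fairview has the best Copeland score.

Fairview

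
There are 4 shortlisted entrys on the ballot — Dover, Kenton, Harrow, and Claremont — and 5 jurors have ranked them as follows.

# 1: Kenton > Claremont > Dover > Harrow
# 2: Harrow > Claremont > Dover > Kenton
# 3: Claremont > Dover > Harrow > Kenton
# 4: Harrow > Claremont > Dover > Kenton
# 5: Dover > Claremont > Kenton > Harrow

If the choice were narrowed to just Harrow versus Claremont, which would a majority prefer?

Claremont

Ballots ranking Harrow above Claremont: 2.
Ballots ranking Claremont above Harrow: 3.
Claremont wins the head-to-head, 3–2.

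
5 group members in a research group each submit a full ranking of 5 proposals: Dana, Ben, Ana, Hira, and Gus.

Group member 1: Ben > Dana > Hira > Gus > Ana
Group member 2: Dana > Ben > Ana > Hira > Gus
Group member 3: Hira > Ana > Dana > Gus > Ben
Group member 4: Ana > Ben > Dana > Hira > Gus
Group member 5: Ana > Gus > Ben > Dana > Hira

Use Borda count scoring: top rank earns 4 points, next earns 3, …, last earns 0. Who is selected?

Ana

Borda scores:
  Dana: 3 + 4 + 2 + 2 + 1 = 12
  Ben: 4 + 3 + 0 + 3 + 2 = 12
  Ana: 0 + 2 + 3 + 4 + 4 = 13
  Hira: 2 + 1 + 4 + 1 + 0 = 8
  Gus: 1 + 0 + 1 + 0 + 3 = 5
Ana has the highest total.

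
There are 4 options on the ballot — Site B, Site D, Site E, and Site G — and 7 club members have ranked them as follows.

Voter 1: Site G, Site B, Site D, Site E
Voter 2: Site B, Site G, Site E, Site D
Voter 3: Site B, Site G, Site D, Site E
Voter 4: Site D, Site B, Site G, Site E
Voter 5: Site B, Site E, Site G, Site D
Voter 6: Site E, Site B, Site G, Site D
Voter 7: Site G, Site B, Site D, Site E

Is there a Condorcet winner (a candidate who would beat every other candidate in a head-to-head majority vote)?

Yes

Head-to-head results (7 voters total):
Site B vs Site D: Site B wins 6–1.
Site B vs Site E: Site B wins 6–1.
Site B vs Site G: Site B wins 5–2.
Site D vs Site E: Site D wins 4–3.
Site D vs Site G: Site G wins 6–1.
Site E vs Site G: Site G wins 5–2.
Site B beats each rival — Site D (6–1), Site E (6–1), Site G (5–2) — so Site B is the Condorcet winner.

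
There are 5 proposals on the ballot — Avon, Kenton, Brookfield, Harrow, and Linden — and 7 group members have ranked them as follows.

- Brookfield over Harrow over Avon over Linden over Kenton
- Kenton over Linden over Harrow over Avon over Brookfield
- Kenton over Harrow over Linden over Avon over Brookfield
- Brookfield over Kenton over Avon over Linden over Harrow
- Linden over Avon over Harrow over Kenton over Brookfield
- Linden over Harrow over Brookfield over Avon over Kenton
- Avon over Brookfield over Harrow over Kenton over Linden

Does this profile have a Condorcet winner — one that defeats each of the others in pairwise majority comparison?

No

Head-to-head results (7 voters total):
Avon vs Kenton: Avon wins 4–3.
Avon vs Brookfield: Avon wins 4–3.
Avon vs Harrow: Harrow wins 4–3.
Avon vs Linden: Linden wins 4–3.
Kenton vs Brookfield: Brookfield wins 4–3.
Kenton vs Harrow: Harrow wins 4–3.
Kenton vs Linden: Kenton wins 4–3.
Brookfield vs Harrow: Harrow wins 4–3.
Brookfield vs Linden: Linden wins 4–3.
Harrow vs Linden: Linden wins 4–3.
No candidate beats all others: Avon beats Kenton beats Linden beats Avon, a majority cycle.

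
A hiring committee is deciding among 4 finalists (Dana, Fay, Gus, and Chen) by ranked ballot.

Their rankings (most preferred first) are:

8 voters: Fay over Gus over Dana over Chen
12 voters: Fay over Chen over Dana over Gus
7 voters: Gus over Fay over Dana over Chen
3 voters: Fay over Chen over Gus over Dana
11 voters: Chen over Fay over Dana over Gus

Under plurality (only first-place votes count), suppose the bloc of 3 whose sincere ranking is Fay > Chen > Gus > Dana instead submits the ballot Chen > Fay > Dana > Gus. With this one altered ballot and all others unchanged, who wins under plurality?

Fay

First-place totals with the altered ballot: Dana 0, Fay 20, Gus 7, Chen 14.
The winner is unchanged: still Fay.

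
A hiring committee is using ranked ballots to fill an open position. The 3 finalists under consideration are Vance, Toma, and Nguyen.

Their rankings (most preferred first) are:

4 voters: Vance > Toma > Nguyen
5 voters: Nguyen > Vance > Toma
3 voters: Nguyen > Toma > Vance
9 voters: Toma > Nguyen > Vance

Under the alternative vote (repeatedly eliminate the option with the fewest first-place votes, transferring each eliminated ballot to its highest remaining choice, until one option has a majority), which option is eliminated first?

Round 1: Toma 9, Nguyen 8, Vance 4. Vance has the fewest and is eliminated.
Round 2: Toma 13, Nguyen 8. Toma has a majority.

Vance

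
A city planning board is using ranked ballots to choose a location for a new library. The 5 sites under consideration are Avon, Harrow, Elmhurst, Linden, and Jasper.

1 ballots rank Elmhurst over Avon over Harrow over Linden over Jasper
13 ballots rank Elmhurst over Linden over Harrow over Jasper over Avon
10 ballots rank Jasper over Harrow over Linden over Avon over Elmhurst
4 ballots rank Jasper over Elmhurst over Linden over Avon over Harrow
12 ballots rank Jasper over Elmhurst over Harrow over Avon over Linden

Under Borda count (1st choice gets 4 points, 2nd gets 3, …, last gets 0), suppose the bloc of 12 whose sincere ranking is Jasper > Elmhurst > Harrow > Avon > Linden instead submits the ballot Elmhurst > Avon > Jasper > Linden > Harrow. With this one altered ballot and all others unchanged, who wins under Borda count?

Elmhurst

Borda totals with the altered ballot: Avon 53, Harrow 58, Elmhurst 116, Linden 80, Jasper 93.
The switch changes the winner from Jasper to Elmhurst.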